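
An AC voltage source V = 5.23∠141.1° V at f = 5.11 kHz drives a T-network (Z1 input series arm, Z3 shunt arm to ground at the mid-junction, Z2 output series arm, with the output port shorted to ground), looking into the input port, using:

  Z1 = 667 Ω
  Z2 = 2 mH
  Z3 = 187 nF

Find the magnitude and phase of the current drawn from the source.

Step 1 — Angular frequency: ω = 2π·f = 2π·5110 = 3.211e+04 rad/s.
Step 2 — Component impedances:
  Z1: Z = R = 667 Ω
  Z2: Z = jωL = j·3.211e+04·0.002 = 0 + j64.21 Ω
  Z3: Z = 1/(jωC) = -j/(ω·C) = 0 - j166.6 Ω
Step 3 — With the output port shorted to ground, the output series arm Z2 runs from the junction to ground; the shunt arm Z3 also runs from the junction to ground. They appear in parallel: Z3 || Z2 = 0 + j104.5 Ω.
Step 4 — Series with input arm Z1: Z_in = Z1 + (Z3 || Z2) = 667 + j104.5 Ω = 675.1∠8.9° Ω.
Step 5 — Source phasor: V = 5.23∠141.1° V = -4.07 + j3.284 V.
Step 6 — Ohm's law: I = V / Z_total = (-4.07 + j3.284) / (667 + j104.5) = -0.005203 + j0.005739 A.
Step 7 — Convert to polar: |I| = 0.007747 A, ∠I = 132.2°.

I = 0.007747∠132.2° A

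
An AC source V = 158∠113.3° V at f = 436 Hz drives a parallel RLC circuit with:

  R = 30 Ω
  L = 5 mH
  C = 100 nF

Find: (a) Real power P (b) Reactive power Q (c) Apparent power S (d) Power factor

Step 1 — Angular frequency: ω = 2π·f = 2π·436 = 2739 rad/s.
Step 2 — Component impedances:
  R: Z = R = 30 Ω
  L: Z = jωL = j·2739·0.005 = 0 + j13.7 Ω
  C: Z = 1/(jωC) = -j/(ω·C) = 0 - j3650 Ω
Step 3 — Parallel combination: 1/Z_total = 1/R + 1/L + 1/C; Z_total = 5.207 + j11.36 Ω = 12.5∠65.4° Ω.
Step 4 — Source phasor: V = 158∠113.3° V = -62.5 + j145.1 V.
Step 5 — Current: I = V / Z = 8.471 + j9.383 A = 12.64∠47.9° A.
Step 6 — Complex power: S = V·I* = 832.1 + j1816 VA.
Step 7 — Real power: P = Re(S) = 832.1 W.
Step 8 — Reactive power: Q = Im(S) = 1816 VAR.
Step 9 — Apparent power: |S| = 1997 VA.
Step 10 — Power factor: PF = P/|S| = 0.4166 (lagging).

(a) P = 832.1 W  (b) Q = 1816 VAR  (c) S = 1997 VA  (d) PF = 0.4166 (lagging)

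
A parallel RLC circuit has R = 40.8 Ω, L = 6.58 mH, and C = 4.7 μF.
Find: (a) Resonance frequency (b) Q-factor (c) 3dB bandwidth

Step 1 — Resonance: ω₀ = 1/√(LC) = 1/√(0.00658·4.7e-06) = 5686 rad/s.
Step 2 — f₀ = ω₀/(2π) = 905 Hz.
Step 3 — Parallel Q: Q = R/(ω₀L) = 40.8/(5686·0.00658) = 1.09.
Step 4 — Bandwidth: Δω = ω₀/Q = 5215 rad/s; BW = Δω/(2π) = 830 Hz.

(a) f₀ = 905 Hz  (b) Q = 1.09  (c) BW = 830 Hz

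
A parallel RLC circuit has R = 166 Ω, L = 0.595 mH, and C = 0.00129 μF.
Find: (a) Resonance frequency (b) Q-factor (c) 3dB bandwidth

Step 1 — Resonance: ω₀ = 1/√(LC) = 1/√(0.000595·1.29e-09) = 1.141e+06 rad/s.
Step 2 — f₀ = ω₀/(2π) = 1.817e+05 Hz.
Step 3 — Parallel Q: Q = R/(ω₀L) = 166/(1.141e+06·0.000595) = 0.2444.
Step 4 — Bandwidth: Δω = ω₀/Q = 4.67e+06 rad/s; BW = Δω/(2π) = 7.432e+05 Hz.

(a) f₀ = 1.817e+05 Hz  (b) Q = 0.2444  (c) BW = 7.432e+05 Hz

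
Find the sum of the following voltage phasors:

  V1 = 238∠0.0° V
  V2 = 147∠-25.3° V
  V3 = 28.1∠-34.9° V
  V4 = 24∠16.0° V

Step 1 — Convert each phasor to rectangular form:
  V1 = 238·(cos(0.0°) + j·sin(0.0°)) = 238 V
  V2 = 147·(cos(-25.3°) + j·sin(-25.3°)) = 132.9 - j62.82 V
  V3 = 28.1·(cos(-34.9°) + j·sin(-34.9°)) = 23.05 - j16.08 V
  V4 = 24·(cos(16.0°) + j·sin(16.0°)) = 23.07 + j6.615 V
Step 2 — Sum components: V_total = 417 - j72.28 V.
Step 3 — Convert to polar: |V_total| = 423.2 V, ∠V_total = -9.8°.

V_total = 423.2∠-9.8° V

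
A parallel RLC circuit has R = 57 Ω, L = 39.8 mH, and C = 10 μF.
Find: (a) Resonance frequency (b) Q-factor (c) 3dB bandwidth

Step 1 — Resonance: ω₀ = 1/√(LC) = 1/√(0.0398·1e-05) = 1585 rad/s.
Step 2 — f₀ = ω₀/(2π) = 252.3 Hz.
Step 3 — Parallel Q: Q = R/(ω₀L) = 57/(1585·0.0398) = 0.9035.
Step 4 — Bandwidth: Δω = ω₀/Q = 1754 rad/s; BW = Δω/(2π) = 279.2 Hz.

(a) f₀ = 252.3 Hz  (b) Q = 0.9035  (c) BW = 279.2 Hz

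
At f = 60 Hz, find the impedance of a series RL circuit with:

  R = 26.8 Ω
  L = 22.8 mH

Step 1 — Angular frequency: ω = 2π·f = 2π·60 = 377 rad/s.
Step 2 — Component impedances:
  R: Z = R = 26.8 Ω
  L: Z = jωL = j·377·0.0228 = 0 + j8.595 Ω
Step 3 — Series combination: Z_total = R + L = 26.8 + j8.595 Ω = 28.14∠17.8° Ω.

Z = 26.8 + j8.595 Ω = 28.14∠17.8° Ω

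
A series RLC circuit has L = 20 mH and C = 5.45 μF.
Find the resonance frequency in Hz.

Step 1 — Resonance condition Im(Z)=0 gives ω₀ = 1/√(LC).
Step 2 — ω₀ = 1/√(0.02·5.45e-06) = 3029 rad/s.
Step 3 — f₀ = ω₀/(2π) = 482.1 Hz.

f₀ = 482.1 Hz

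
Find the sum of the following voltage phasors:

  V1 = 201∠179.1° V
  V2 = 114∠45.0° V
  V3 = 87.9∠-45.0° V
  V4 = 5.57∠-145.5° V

Step 1 — Convert each phasor to rectangular form:
  V1 = 201·(cos(179.1°) + j·sin(179.1°)) = -201 + j3.157 V
  V2 = 114·(cos(45.0°) + j·sin(45.0°)) = 80.61 + j80.61 V
  V3 = 87.9·(cos(-45.0°) + j·sin(-45.0°)) = 62.15 - j62.15 V
  V4 = 5.57·(cos(-145.5°) + j·sin(-145.5°)) = -4.59 - j3.155 V
Step 2 — Sum components: V_total = -62.8 + j18.46 V.
Step 3 — Convert to polar: |V_total| = 65.46 V, ∠V_total = 163.6°.

V_total = 65.46∠163.6° V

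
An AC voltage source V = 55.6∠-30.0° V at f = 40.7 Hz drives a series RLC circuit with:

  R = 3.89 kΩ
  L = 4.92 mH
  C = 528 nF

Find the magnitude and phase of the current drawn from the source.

Step 1 — Angular frequency: ω = 2π·f = 2π·40.7 = 255.7 rad/s.
Step 2 — Component impedances:
  R: Z = R = 3890 Ω
  L: Z = jωL = j·255.7·0.00492 = 0 + j1.258 Ω
  C: Z = 1/(jωC) = -j/(ω·C) = 0 - j7406 Ω
Step 3 — Series combination: Z_total = R + L + C = 3890 - j7405 Ω = 8364∠-62.3° Ω.
Step 4 — Source phasor: V = 55.6∠-30.0° V = 48.15 - j27.8 V.
Step 5 — Ohm's law: I = V / Z_total = (48.15 - j27.8) / (3890 - j7405) = 0.005619 + j0.003551 A.
Step 6 — Convert to polar: |I| = 0.006647 A, ∠I = 32.3°.

I = 0.006647∠32.3° A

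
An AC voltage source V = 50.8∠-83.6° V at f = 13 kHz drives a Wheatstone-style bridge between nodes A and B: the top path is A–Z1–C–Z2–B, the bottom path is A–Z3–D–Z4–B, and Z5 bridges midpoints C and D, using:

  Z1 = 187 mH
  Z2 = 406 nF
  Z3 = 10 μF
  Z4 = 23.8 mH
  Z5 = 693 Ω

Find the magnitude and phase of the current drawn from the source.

Step 1 — Angular frequency: ω = 2π·f = 2π·1.3e+04 = 8.168e+04 rad/s.
Step 2 — Component impedances:
  Z1: Z = jωL = j·8.168e+04·0.187 = 0 + j1.527e+04 Ω
  Z2: Z = 1/(jωC) = -j/(ω·C) = 0 - j30.15 Ω
  Z3: Z = 1/(jωC) = -j/(ω·C) = 0 - j1.224 Ω
  Z4: Z = jωL = j·8.168e+04·0.0238 = 0 + j1944 Ω
  Z5: Z = R = 693 Ω
Step 3 — Bridge requires nodal analysis (the Z5 bridge couples midpoints C and D, so the two paths cannot be reduced to a simple series/parallel combination). Setting node B to ground and injecting 1 A at node A, the 3-node admittance system at A, C, D solves to V_A = Z_AB = 613.3 + j218 Ω = 650.9∠19.6° Ω.
Step 4 — Source phasor: V = 50.8∠-83.6° V = 5.663 - j50.48 V.
Step 5 — Ohm's law: I = V / Z_total = (5.663 - j50.48) / (613.3 + j218) = -0.01778 - j0.07599 A.
Step 6 — Convert to polar: |I| = 0.07805 A, ∠I = -103.2°.

I = 0.07805∠-103.2° A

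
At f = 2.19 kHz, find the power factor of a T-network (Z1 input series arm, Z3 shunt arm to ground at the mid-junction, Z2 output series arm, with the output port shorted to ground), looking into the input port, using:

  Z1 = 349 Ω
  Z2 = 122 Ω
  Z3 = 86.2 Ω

Step 1 — Angular frequency: ω = 2π·f = 2π·2190 = 1.376e+04 rad/s.
Step 2 — Component impedances:
  Z1: Z = R = 349 Ω
  Z2: Z = R = 122 Ω
  Z3: Z = R = 86.2 Ω
Step 3 — With the output port shorted to ground, the output series arm Z2 runs from the junction to ground; the shunt arm Z3 also runs from the junction to ground. They appear in parallel: Z3 || Z2 = 50.51 Ω.
Step 4 — Series with input arm Z1: Z_in = Z1 + (Z3 || Z2) = 399.5 Ω = 399.5∠0.0° Ω.
Step 5 — Power factor: PF = cos(φ) = Re(Z)/|Z| = 399.5/399.5 = 1.
Step 6 — Type: Im(Z) = 0 ⇒ unity (phase φ = 0.0°).

PF = 1 (unity, φ = 0.0°)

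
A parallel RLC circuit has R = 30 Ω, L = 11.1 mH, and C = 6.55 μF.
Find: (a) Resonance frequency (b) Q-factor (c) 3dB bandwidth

Step 1 — Resonance: ω₀ = 1/√(LC) = 1/√(0.0111·6.55e-06) = 3709 rad/s.
Step 2 — f₀ = ω₀/(2π) = 590.3 Hz.
Step 3 — Parallel Q: Q = R/(ω₀L) = 30/(3709·0.0111) = 0.7288.
Step 4 — Bandwidth: Δω = ω₀/Q = 5089 rad/s; BW = Δω/(2π) = 809.9 Hz.

(a) f₀ = 590.3 Hz  (b) Q = 0.7288  (c) BW = 809.9 Hz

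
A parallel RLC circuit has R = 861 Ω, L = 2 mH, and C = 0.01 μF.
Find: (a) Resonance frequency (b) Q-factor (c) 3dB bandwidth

Step 1 — Resonance: ω₀ = 1/√(LC) = 1/√(0.002·1e-08) = 2.236e+05 rad/s.
Step 2 — f₀ = ω₀/(2π) = 3.559e+04 Hz.
Step 3 — Parallel Q: Q = R/(ω₀L) = 861/(2.236e+05·0.002) = 1.925.
Step 4 — Bandwidth: Δω = ω₀/Q = 1.161e+05 rad/s; BW = Δω/(2π) = 1.848e+04 Hz.

(a) f₀ = 3.559e+04 Hz  (b) Q = 1.925  (c) BW = 1.848e+04 Hz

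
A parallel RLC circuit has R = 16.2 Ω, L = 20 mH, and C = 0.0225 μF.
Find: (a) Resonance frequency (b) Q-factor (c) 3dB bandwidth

Step 1 — Resonance: ω₀ = 1/√(LC) = 1/√(0.02·2.25e-08) = 4.714e+04 rad/s.
Step 2 — f₀ = ω₀/(2π) = 7503 Hz.
Step 3 — Parallel Q: Q = R/(ω₀L) = 16.2/(4.714e+04·0.02) = 0.01718.
Step 4 — Bandwidth: Δω = ω₀/Q = 2.743e+06 rad/s; BW = Δω/(2π) = 4.366e+05 Hz.

(a) f₀ = 7503 Hz  (b) Q = 0.01718  (c) BW = 4.366e+05 Hz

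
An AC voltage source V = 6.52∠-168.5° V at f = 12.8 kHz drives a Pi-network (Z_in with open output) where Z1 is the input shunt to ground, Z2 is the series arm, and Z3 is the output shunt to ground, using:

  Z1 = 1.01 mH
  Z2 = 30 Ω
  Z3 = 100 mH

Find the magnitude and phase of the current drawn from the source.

Step 1 — Angular frequency: ω = 2π·f = 2π·1.28e+04 = 8.042e+04 rad/s.
Step 2 — Component impedances:
  Z1: Z = jωL = j·8.042e+04·0.00101 = 0 + j81.23 Ω
  Z2: Z = R = 30 Ω
  Z3: Z = jωL = j·8.042e+04·0.1 = 0 + j8042 Ω
Step 3 — With open output, the series arm Z2 and the output shunt Z3 appear in series to ground: Z2 + Z3 = 30 + j8042 Ω.
Step 4 — Parallel with input shunt Z1: Z_in = Z1 || (Z2 + Z3) = 0.002999 + j80.42 Ω = 80.42∠90.0° Ω.
Step 5 — Source phasor: V = 6.52∠-168.5° V = -6.389 - j1.3 V.
Step 6 — Ohm's law: I = V / Z_total = (-6.389 - j1.3) / (0.002999 + j80.42) = -0.01617 + j0.07945 A.
Step 7 — Convert to polar: |I| = 0.08108 A, ∠I = 101.5°.

I = 0.08108∠101.5° A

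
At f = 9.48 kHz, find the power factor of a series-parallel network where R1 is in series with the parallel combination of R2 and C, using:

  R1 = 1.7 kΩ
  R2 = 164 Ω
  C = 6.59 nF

Step 1 — Angular frequency: ω = 2π·f = 2π·9480 = 5.956e+04 rad/s.
Step 2 — Component impedances:
  R1: Z = R = 1700 Ω
  R2: Z = R = 164 Ω
  C: Z = 1/(jωC) = -j/(ω·C) = 0 - j2548 Ω
Step 3 — Parallel branch: R2 || C = 1/(1/R2 + 1/C) = 163.3 - j10.51 Ω.
Step 4 — Series with R1: Z_total = R1 + (R2 || C) = 1863 - j10.51 Ω = 1863∠-0.3° Ω.
Step 5 — Power factor: PF = cos(φ) = Re(Z)/|Z| = 1863/1863 = 1.
Step 6 — Type: Im(Z) = -10.51 ⇒ leading (phase φ = -0.3°).

PF = 1 (leading, φ = -0.3°)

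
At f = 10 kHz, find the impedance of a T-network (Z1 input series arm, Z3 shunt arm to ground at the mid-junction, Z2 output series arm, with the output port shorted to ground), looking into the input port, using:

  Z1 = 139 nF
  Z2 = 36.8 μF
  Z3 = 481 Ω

Step 1 — Angular frequency: ω = 2π·f = 2π·1e+04 = 6.283e+04 rad/s.
Step 2 — Component impedances:
  Z1: Z = 1/(jωC) = -j/(ω·C) = 0 - j114.5 Ω
  Z2: Z = 1/(jωC) = -j/(ω·C) = 0 - j0.4325 Ω
  Z3: Z = R = 481 Ω
Step 3 — With the output port shorted to ground, the output series arm Z2 runs from the junction to ground; the shunt arm Z3 also runs from the junction to ground. They appear in parallel: Z3 || Z2 = 0.0003889 - j0.4325 Ω.
Step 4 — Series with input arm Z1: Z_in = Z1 + (Z3 || Z2) = 0.0003889 - j114.9 Ω = 114.9∠-90.0° Ω.

Z = 0.0003889 - j114.9 Ω = 114.9∠-90.0° Ω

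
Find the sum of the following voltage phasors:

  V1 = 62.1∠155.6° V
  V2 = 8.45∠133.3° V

Step 1 — Convert each phasor to rectangular form:
  V1 = 62.1·(cos(155.6°) + j·sin(155.6°)) = -56.55 + j25.65 V
  V2 = 8.45·(cos(133.3°) + j·sin(133.3°)) = -5.795 + j6.15 V
Step 2 — Sum components: V_total = -62.35 + j31.8 V.
Step 3 — Convert to polar: |V_total| = 69.99 V, ∠V_total = 153.0°.

V_total = 69.99∠153.0° V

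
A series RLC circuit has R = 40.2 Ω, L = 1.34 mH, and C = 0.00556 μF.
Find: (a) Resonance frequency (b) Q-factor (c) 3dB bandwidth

Step 1 — Resonance condition Im(Z)=0 gives ω₀ = 1/√(LC).
Step 2 — ω₀ = 1/√(0.00134·5.56e-09) = 3.664e+05 rad/s.
Step 3 — f₀ = ω₀/(2π) = 5.831e+04 Hz.
Step 4 — Series Q: Q = ω₀L/R = 3.664e+05·0.00134/40.2 = 12.21.
Step 5 — 3dB bandwidth: Δω = ω₀/Q = 3e+04 rad/s; BW = Δω/(2π) = 4775 Hz.

(a) f₀ = 5.831e+04 Hz  (b) Q = 12.21  (c) BW = 4775 Hz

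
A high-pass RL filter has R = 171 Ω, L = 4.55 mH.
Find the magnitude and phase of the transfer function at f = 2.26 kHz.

Step 1 — Angular frequency: ω = 2π·2260 = 1.42e+04 rad/s.
Step 2 — Transfer function: H(jω) = jωL/(R + jωL).
Step 3 — Numerator jωL = j·64.61; denominator R + jωL = 171 + j64.61.
Step 4 — H = 0.1249 + j0.3306.
Step 5 — Magnitude: |H| = 0.3534 (-9.0 dB); phase: φ = 69.3°.

|H| = 0.3534 (-9.0 dB), φ = 69.3°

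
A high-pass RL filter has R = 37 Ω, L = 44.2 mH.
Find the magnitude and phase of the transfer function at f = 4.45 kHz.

Step 1 — Angular frequency: ω = 2π·4450 = 2.796e+04 rad/s.
Step 2 — Transfer function: H(jω) = jωL/(R + jωL).
Step 3 — Numerator jωL = j·1236; denominator R + jωL = 37 + j1236.
Step 4 — H = 0.9991 + j0.02991.
Step 5 — Magnitude: |H| = 0.9996 (-0.0 dB); phase: φ = 1.7°.

|H| = 0.9996 (-0.0 dB), φ = 1.7°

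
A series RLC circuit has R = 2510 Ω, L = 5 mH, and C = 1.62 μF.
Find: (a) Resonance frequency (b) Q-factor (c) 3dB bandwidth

Step 1 — Resonance: ω₀ = 1/√(LC) = 1/√(0.005·1.62e-06) = 1.111e+04 rad/s.
Step 2 — f₀ = ω₀/(2π) = 1768 Hz.
Step 3 — Series Q: Q = ω₀L/R = 1.111e+04·0.005/2510 = 0.02213.
Step 4 — Bandwidth: Δω = ω₀/Q = 5.02e+05 rad/s; BW = Δω/(2π) = 7.99e+04 Hz.

(a) f₀ = 1768 Hz  (b) Q = 0.02213  (c) BW = 7.99e+04 Hz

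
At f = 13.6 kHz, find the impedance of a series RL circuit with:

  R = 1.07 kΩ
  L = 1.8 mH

Step 1 — Angular frequency: ω = 2π·f = 2π·1.36e+04 = 8.545e+04 rad/s.
Step 2 — Component impedances:
  R: Z = R = 1070 Ω
  L: Z = jωL = j·8.545e+04·0.0018 = 0 + j153.8 Ω
Step 3 — Series combination: Z_total = R + L = 1070 + j153.8 Ω = 1081∠8.2° Ω.

Z = 1070 + j153.8 Ω = 1081∠8.2° Ω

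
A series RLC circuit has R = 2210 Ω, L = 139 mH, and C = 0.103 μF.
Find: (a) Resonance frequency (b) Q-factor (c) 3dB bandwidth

Step 1 — Resonance: ω₀ = 1/√(LC) = 1/√(0.139·1.03e-07) = 8357 rad/s.
Step 2 — f₀ = ω₀/(2π) = 1330 Hz.
Step 3 — Series Q: Q = ω₀L/R = 8357·0.139/2210 = 0.5256.
Step 4 — Bandwidth: Δω = ω₀/Q = 1.59e+04 rad/s; BW = Δω/(2π) = 2530 Hz.

(a) f₀ = 1330 Hz  (b) Q = 0.5256  (c) BW = 2530 Hz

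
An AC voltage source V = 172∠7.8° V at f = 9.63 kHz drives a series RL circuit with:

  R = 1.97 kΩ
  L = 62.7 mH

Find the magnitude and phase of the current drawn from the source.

Step 1 — Angular frequency: ω = 2π·f = 2π·9630 = 6.051e+04 rad/s.
Step 2 — Component impedances:
  R: Z = R = 1970 Ω
  L: Z = jωL = j·6.051e+04·0.0627 = 0 + j3794 Ω
Step 3 — Series combination: Z_total = R + L = 1970 + j3794 Ω = 4275∠62.6° Ω.
Step 4 — Source phasor: V = 172∠7.8° V = 170.4 + j23.34 V.
Step 5 — Ohm's law: I = V / Z_total = (170.4 + j23.34) / (1970 + j3794) = 0.02322 - j0.03286 A.
Step 6 — Convert to polar: |I| = 0.04024 A, ∠I = -54.8°.

I = 0.04024∠-54.8° A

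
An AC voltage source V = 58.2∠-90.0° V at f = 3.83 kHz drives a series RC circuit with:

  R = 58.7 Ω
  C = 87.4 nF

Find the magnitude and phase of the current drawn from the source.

Step 1 — Angular frequency: ω = 2π·f = 2π·3830 = 2.406e+04 rad/s.
Step 2 — Component impedances:
  R: Z = R = 58.7 Ω
  C: Z = 1/(jωC) = -j/(ω·C) = 0 - j475.5 Ω
Step 3 — Series combination: Z_total = R + C = 58.7 - j475.5 Ω = 479.1∠-83.0° Ω.
Step 4 — Source phasor: V = 58.2∠-90.0° V = 0 - j58.2 V.
Step 5 — Ohm's law: I = V / Z_total = (0 - j58.2) / (58.7 - j475.5) = 0.1206 - j0.01489 A.
Step 6 — Convert to polar: |I| = 0.1215 A, ∠I = -7.0°.

I = 0.1215∠-7.0° A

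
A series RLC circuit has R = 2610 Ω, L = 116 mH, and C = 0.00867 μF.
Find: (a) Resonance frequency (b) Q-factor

Step 1 — Resonance condition Im(Z)=0 gives ω₀ = 1/√(LC).
Step 2 — ω₀ = 1/√(0.116·8.67e-09) = 3.153e+04 rad/s.
Step 3 — f₀ = ω₀/(2π) = 5019 Hz.
Step 4 — Series Q: Q = ω₀L/R = 3.153e+04·0.116/2610 = 1.401.

(a) f₀ = 5019 Hz  (b) Q = 1.401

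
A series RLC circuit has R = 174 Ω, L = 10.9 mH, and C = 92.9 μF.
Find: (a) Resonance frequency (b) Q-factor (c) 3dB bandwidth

Step 1 — Resonance: ω₀ = 1/√(LC) = 1/√(0.0109·9.29e-05) = 993.8 rad/s.
Step 2 — f₀ = ω₀/(2π) = 158.2 Hz.
Step 3 — Series Q: Q = ω₀L/R = 993.8·0.0109/174 = 0.06225.
Step 4 — Bandwidth: Δω = ω₀/Q = 1.596e+04 rad/s; BW = Δω/(2π) = 2541 Hz.

(a) f₀ = 158.2 Hz  (b) Q = 0.06225  (c) BW = 2541 Hz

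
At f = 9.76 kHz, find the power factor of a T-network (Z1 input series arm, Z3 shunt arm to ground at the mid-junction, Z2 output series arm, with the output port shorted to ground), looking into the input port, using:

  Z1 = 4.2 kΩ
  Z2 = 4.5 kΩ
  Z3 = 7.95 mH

Step 1 — Angular frequency: ω = 2π·f = 2π·9760 = 6.132e+04 rad/s.
Step 2 — Component impedances:
  Z1: Z = R = 4200 Ω
  Z2: Z = R = 4500 Ω
  Z3: Z = jωL = j·6.132e+04·0.00795 = 0 + j487.5 Ω
Step 3 — With the output port shorted to ground, the output series arm Z2 runs from the junction to ground; the shunt arm Z3 also runs from the junction to ground. They appear in parallel: Z3 || Z2 = 52.21 + j481.9 Ω.
Step 4 — Series with input arm Z1: Z_in = Z1 + (Z3 || Z2) = 4252 + j481.9 Ω = 4279∠6.5° Ω.
Step 5 — Power factor: PF = cos(φ) = Re(Z)/|Z| = 4252.2/4279.4 = 0.9936.
Step 6 — Type: Im(Z) = 481.9 ⇒ lagging (phase φ = 6.5°).

PF = 0.9936 (lagging, φ = 6.5°)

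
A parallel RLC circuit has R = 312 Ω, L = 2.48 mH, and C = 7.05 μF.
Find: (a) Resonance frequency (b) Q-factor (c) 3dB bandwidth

Step 1 — Resonance: ω₀ = 1/√(LC) = 1/√(0.00248·7.05e-06) = 7563 rad/s.
Step 2 — f₀ = ω₀/(2π) = 1204 Hz.
Step 3 — Parallel Q: Q = R/(ω₀L) = 312/(7563·0.00248) = 16.64.
Step 4 — Bandwidth: Δω = ω₀/Q = 454.6 rad/s; BW = Δω/(2π) = 72.36 Hz.

(a) f₀ = 1204 Hz  (b) Q = 16.64  (c) BW = 72.36 Hz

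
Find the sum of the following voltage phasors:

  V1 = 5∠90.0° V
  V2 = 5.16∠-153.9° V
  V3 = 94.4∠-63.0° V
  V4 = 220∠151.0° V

Step 1 — Convert each phasor to rectangular form:
  V1 = 5·(cos(90.0°) + j·sin(90.0°)) = 0 + j5 V
  V2 = 5.16·(cos(-153.9°) + j·sin(-153.9°)) = -4.634 - j2.27 V
  V3 = 94.4·(cos(-63.0°) + j·sin(-63.0°)) = 42.86 - j84.11 V
  V4 = 220·(cos(151.0°) + j·sin(151.0°)) = -192.4 + j106.7 V
Step 2 — Sum components: V_total = -154.2 + j25.28 V.
Step 3 — Convert to polar: |V_total| = 156.3 V, ∠V_total = 170.7°.

V_total = 156.3∠170.7° V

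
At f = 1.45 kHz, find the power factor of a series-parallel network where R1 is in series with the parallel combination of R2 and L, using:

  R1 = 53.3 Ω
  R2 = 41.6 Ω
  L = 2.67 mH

Step 1 — Angular frequency: ω = 2π·f = 2π·1450 = 9111 rad/s.
Step 2 — Component impedances:
  R1: Z = R = 53.3 Ω
  R2: Z = R = 41.6 Ω
  L: Z = jωL = j·9111·0.00267 = 0 + j24.33 Ω
Step 3 — Parallel branch: R2 || L = 1/(1/R2 + 1/L) = 10.6 + j18.13 Ω.
Step 4 — Series with R1: Z_total = R1 + (R2 || L) = 63.9 + j18.13 Ω = 66.42∠15.8° Ω.
Step 5 — Power factor: PF = cos(φ) = Re(Z)/|Z| = 63.9/66.421 = 0.962.
Step 6 — Type: Im(Z) = 18.13 ⇒ lagging (phase φ = 15.8°).

PF = 0.962 (lagging, φ = 15.8°)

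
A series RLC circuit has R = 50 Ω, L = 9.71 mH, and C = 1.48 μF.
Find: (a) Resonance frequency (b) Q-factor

Step 1 — Resonance condition Im(Z)=0 gives ω₀ = 1/√(LC).
Step 2 — ω₀ = 1/√(0.00971·1.48e-06) = 8342 rad/s.
Step 3 — f₀ = ω₀/(2π) = 1328 Hz.
Step 4 — Series Q: Q = ω₀L/R = 8342·0.00971/50 = 1.62.

(a) f₀ = 1328 Hz  (b) Q = 1.62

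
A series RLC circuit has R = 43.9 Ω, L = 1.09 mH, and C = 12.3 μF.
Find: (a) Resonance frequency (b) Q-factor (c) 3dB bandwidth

Step 1 — Resonance: ω₀ = 1/√(LC) = 1/√(0.00109·1.23e-05) = 8636 rad/s.
Step 2 — f₀ = ω₀/(2π) = 1375 Hz.
Step 3 — Series Q: Q = ω₀L/R = 8636·0.00109/43.9 = 0.2144.
Step 4 — Bandwidth: Δω = ω₀/Q = 4.028e+04 rad/s; BW = Δω/(2π) = 6410 Hz.

(a) f₀ = 1375 Hz  (b) Q = 0.2144  (c) BW = 6410 Hz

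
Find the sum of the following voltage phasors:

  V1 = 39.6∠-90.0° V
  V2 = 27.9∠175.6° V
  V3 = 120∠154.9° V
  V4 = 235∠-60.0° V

Step 1 — Convert each phasor to rectangular form:
  V1 = 39.6·(cos(-90.0°) + j·sin(-90.0°)) = 0 - j39.6 V
  V2 = 27.9·(cos(175.6°) + j·sin(175.6°)) = -27.82 + j2.14 V
  V3 = 120·(cos(154.9°) + j·sin(154.9°)) = -108.7 + j50.9 V
  V4 = 235·(cos(-60.0°) + j·sin(-60.0°)) = 117.5 - j203.5 V
Step 2 — Sum components: V_total = -18.99 - j190.1 V.
Step 3 — Convert to polar: |V_total| = 191 V, ∠V_total = -95.7°.

V_total = 191∠-95.7° V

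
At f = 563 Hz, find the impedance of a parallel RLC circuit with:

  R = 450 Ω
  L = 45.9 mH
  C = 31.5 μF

Step 1 — Angular frequency: ω = 2π·f = 2π·563 = 3537 rad/s.
Step 2 — Component impedances:
  R: Z = R = 450 Ω
  L: Z = jωL = j·3537·0.0459 = 0 + j162.4 Ω
  C: Z = 1/(jωC) = -j/(ω·C) = 0 - j8.974 Ω
Step 3 — Parallel combination: 1/Z_total = 1/R + 1/L + 1/C; Z_total = 0.2004 - j9.495 Ω = 9.497∠-88.8° Ω.

Z = 0.2004 - j9.495 Ω = 9.497∠-88.8° Ω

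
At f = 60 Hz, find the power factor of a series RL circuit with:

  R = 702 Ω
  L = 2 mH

Step 1 — Angular frequency: ω = 2π·f = 2π·60 = 377 rad/s.
Step 2 — Component impedances:
  R: Z = R = 702 Ω
  L: Z = jωL = j·377·0.002 = 0 + j0.754 Ω
Step 3 — Series combination: Z_total = R + L = 702 + j0.754 Ω = 702∠0.1° Ω.
Step 4 — Power factor: PF = cos(φ) = Re(Z)/|Z| = 702/702 = 1.
Step 5 — Type: Im(Z) = 0.754 ⇒ lagging (phase φ = 0.1°).

PF = 1 (lagging, φ = 0.1°)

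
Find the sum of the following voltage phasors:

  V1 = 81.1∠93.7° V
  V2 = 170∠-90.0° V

Step 1 — Convert each phasor to rectangular form:
  V1 = 81.1·(cos(93.7°) + j·sin(93.7°)) = -5.234 + j80.93 V
  V2 = 170·(cos(-90.0°) + j·sin(-90.0°)) = 0 - j170 V
Step 2 — Sum components: V_total = -5.234 - j89.07 V.
Step 3 — Convert to polar: |V_total| = 89.22 V, ∠V_total = -93.4°.

V_total = 89.22∠-93.4° V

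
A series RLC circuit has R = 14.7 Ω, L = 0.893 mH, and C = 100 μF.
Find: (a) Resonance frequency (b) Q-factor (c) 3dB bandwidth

Step 1 — Resonance: ω₀ = 1/√(LC) = 1/√(0.000893·0.0001) = 3346 rad/s.
Step 2 — f₀ = ω₀/(2π) = 532.6 Hz.
Step 3 — Series Q: Q = ω₀L/R = 3346·0.000893/14.7 = 0.2033.
Step 4 — Bandwidth: Δω = ω₀/Q = 1.646e+04 rad/s; BW = Δω/(2π) = 2620 Hz.

(a) f₀ = 532.6 Hz  (b) Q = 0.2033  (c) BW = 2620 Hz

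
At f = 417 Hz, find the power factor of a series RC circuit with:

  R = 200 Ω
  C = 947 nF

Step 1 — Angular frequency: ω = 2π·f = 2π·417 = 2620 rad/s.
Step 2 — Component impedances:
  R: Z = R = 200 Ω
  C: Z = 1/(jωC) = -j/(ω·C) = 0 - j403 Ω
Step 3 — Series combination: Z_total = R + C = 200 - j403 Ω = 449.9∠-63.6° Ω.
Step 4 — Power factor: PF = cos(φ) = Re(Z)/|Z| = 200/449.9 = 0.4445.
Step 5 — Type: Im(Z) = -403 ⇒ leading (phase φ = -63.6°).

PF = 0.4445 (leading, φ = -63.6°)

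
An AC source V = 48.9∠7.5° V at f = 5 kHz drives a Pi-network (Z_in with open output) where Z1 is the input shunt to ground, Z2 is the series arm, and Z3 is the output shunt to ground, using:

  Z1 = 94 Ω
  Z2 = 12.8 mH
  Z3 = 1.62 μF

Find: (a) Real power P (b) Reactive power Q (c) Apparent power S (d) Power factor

Step 1 — Angular frequency: ω = 2π·f = 2π·5000 = 3.142e+04 rad/s.
Step 2 — Component impedances:
  Z1: Z = R = 94 Ω
  Z2: Z = jωL = j·3.142e+04·0.0128 = 0 + j402.1 Ω
  Z3: Z = 1/(jωC) = -j/(ω·C) = 0 - j19.65 Ω
Step 3 — With open output, the series arm Z2 and the output shunt Z3 appear in series to ground: Z2 + Z3 = 0 + j382.5 Ω.
Step 4 — Parallel with input shunt Z1: Z_in = Z1 || (Z2 + Z3) = 88.65 + j21.79 Ω = 91.28∠13.8° Ω.
Step 5 — Source phasor: V = 48.9∠7.5° V = 48.48 + j6.383 V.
Step 6 — Current: I = V / Z = 0.5325 - j0.05886 A = 0.5357∠-6.3° A.
Step 7 — Complex power: S = V·I* = 25.44 + j6.252 VA.
Step 8 — Real power: P = Re(S) = 25.44 W.
Step 9 — Reactive power: Q = Im(S) = 6.252 VAR.
Step 10 — Apparent power: |S| = 26.2 VA.
Step 11 — Power factor: PF = P/|S| = 0.9711 (lagging).

(a) P = 25.44 W  (b) Q = 6.252 VAR  (c) S = 26.2 VA  (d) PF = 0.9711 (lagging)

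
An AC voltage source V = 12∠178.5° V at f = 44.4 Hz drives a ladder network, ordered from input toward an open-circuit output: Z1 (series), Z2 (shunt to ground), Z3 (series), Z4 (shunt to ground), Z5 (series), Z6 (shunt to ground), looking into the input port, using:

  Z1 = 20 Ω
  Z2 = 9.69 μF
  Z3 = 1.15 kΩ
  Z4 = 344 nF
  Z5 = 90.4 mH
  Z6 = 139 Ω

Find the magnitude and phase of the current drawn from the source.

Step 1 — Angular frequency: ω = 2π·f = 2π·44.4 = 279 rad/s.
Step 2 — Component impedances:
  Z1: Z = R = 20 Ω
  Z2: Z = 1/(jωC) = -j/(ω·C) = 0 - j369.9 Ω
  Z3: Z = R = 1150 Ω
  Z4: Z = 1/(jωC) = -j/(ω·C) = 0 - j1.042e+04 Ω
  Z5: Z = jωL = j·279·0.0904 = 0 + j25.22 Ω
  Z6: Z = R = 139 Ω
Step 3 — Ladder network (open output): work backward from the far end, alternating series and parallel combinations. Z_in = 119 - j343.3 Ω = 363.4∠-70.9° Ω.
Step 4 — Source phasor: V = 12∠178.5° V = -12 + j0.3141 V.
Step 5 — Ohm's law: I = V / Z_total = (-12 + j0.3141) / (119 - j343.3) = -0.01163 - j0.03091 A.
Step 6 — Convert to polar: |I| = 0.03303 A, ∠I = -110.6°.

I = 0.03303∠-110.6° A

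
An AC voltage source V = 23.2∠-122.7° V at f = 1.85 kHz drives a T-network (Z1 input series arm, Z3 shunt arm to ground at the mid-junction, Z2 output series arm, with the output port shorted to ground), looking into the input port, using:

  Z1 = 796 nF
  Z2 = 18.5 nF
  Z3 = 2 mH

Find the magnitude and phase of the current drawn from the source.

Step 1 — Angular frequency: ω = 2π·f = 2π·1850 = 1.162e+04 rad/s.
Step 2 — Component impedances:
  Z1: Z = 1/(jωC) = -j/(ω·C) = 0 - j108.1 Ω
  Z2: Z = 1/(jωC) = -j/(ω·C) = 0 - j4650 Ω
  Z3: Z = jωL = j·1.162e+04·0.002 = 0 + j23.25 Ω
Step 3 — With the output port shorted to ground, the output series arm Z2 runs from the junction to ground; the shunt arm Z3 also runs from the junction to ground. They appear in parallel: Z3 || Z2 = 0 + j23.36 Ω.
Step 4 — Series with input arm Z1: Z_in = Z1 + (Z3 || Z2) = 0 - j84.71 Ω = 84.71∠-90.0° Ω.
Step 5 — Source phasor: V = 23.2∠-122.7° V = -12.53 - j19.52 V.
Step 6 — Ohm's law: I = V / Z_total = (-12.53 - j19.52) / (0 - j84.71) = 0.2305 - j0.148 A.
Step 7 — Convert to polar: |I| = 0.2739 A, ∠I = -32.7°.

I = 0.2739∠-32.7° A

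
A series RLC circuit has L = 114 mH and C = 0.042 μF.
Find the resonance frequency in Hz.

Step 1 — Resonance condition Im(Z)=0 gives ω₀ = 1/√(LC).
Step 2 — ω₀ = 1/√(0.114·4.2e-08) = 1.445e+04 rad/s.
Step 3 — f₀ = ω₀/(2π) = 2300 Hz.

f₀ = 2300 Hz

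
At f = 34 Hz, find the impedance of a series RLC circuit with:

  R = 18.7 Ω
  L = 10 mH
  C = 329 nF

Step 1 — Angular frequency: ω = 2π·f = 2π·34 = 213.6 rad/s.
Step 2 — Component impedances:
  R: Z = R = 18.7 Ω
  L: Z = jωL = j·213.6·0.01 = 0 + j2.136 Ω
  C: Z = 1/(jωC) = -j/(ω·C) = 0 - j1.423e+04 Ω
Step 3 — Series combination: Z_total = R + L + C = 18.7 - j1.423e+04 Ω = 1.423e+04∠-89.9° Ω.

Z = 18.7 - j1.423e+04 Ω = 1.423e+04∠-89.9° Ω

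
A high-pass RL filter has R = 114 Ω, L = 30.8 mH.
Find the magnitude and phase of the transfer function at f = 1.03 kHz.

Step 1 — Angular frequency: ω = 2π·1030 = 6472 rad/s.
Step 2 — Transfer function: H(jω) = jωL/(R + jωL).
Step 3 — Numerator jωL = j·199.3; denominator R + jωL = 114 + j199.3.
Step 4 — H = 0.7535 + j0.431.
Step 5 — Magnitude: |H| = 0.8681 (-1.2 dB); phase: φ = 29.8°.

|H| = 0.8681 (-1.2 dB), φ = 29.8°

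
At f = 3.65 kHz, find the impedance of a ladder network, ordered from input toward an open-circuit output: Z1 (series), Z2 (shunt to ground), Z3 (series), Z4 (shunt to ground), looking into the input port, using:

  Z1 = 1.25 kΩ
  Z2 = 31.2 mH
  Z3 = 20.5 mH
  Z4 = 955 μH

Step 1 — Angular frequency: ω = 2π·f = 2π·3650 = 2.293e+04 rad/s.
Step 2 — Component impedances:
  Z1: Z = R = 1250 Ω
  Z2: Z = jωL = j·2.293e+04·0.0312 = 0 + j715.5 Ω
  Z3: Z = jωL = j·2.293e+04·0.0205 = 0 + j470.1 Ω
  Z4: Z = jωL = j·2.293e+04·0.000955 = 0 + j21.9 Ω
Step 3 — Ladder network (open output): work backward from the far end, alternating series and parallel combinations. Z_in = 1250 + j291.6 Ω = 1284∠13.1° Ω.

Z = 1250 + j291.6 Ω = 1284∠13.1° Ω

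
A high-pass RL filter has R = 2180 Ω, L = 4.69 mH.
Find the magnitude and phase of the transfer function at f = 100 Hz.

Step 1 — Angular frequency: ω = 2π·100 = 628.3 rad/s.
Step 2 — Transfer function: H(jω) = jωL/(R + jωL).
Step 3 — Numerator jωL = j·2.947; denominator R + jωL = 2180 + j2.947.
Step 4 — H = 1.827e-06 + j0.001352.
Step 5 — Magnitude: |H| = 0.001352 (-57.4 dB); phase: φ = 89.9°.

|H| = 0.001352 (-57.4 dB), φ = 89.9°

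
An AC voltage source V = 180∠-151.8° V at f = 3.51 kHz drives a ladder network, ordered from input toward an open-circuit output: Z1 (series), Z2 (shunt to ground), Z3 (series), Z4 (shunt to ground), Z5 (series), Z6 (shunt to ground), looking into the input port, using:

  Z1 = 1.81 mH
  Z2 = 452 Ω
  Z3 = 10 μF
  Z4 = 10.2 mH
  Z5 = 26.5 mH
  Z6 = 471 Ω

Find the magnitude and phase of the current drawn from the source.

Step 1 — Angular frequency: ω = 2π·f = 2π·3510 = 2.205e+04 rad/s.
Step 2 — Component impedances:
  Z1: Z = jωL = j·2.205e+04·0.00181 = 0 + j39.92 Ω
  Z2: Z = R = 452 Ω
  Z3: Z = 1/(jωC) = -j/(ω·C) = 0 - j4.534 Ω
  Z4: Z = jωL = j·2.205e+04·0.0102 = 0 + j225 Ω
  Z5: Z = jωL = j·2.205e+04·0.0265 = 0 + j584.4 Ω
  Z6: Z = R = 471 Ω
Step 3 — Ladder network (open output): work backward from the far end, alternating series and parallel combinations. Z_in = 75.16 + j176.5 Ω = 191.9∠66.9° Ω.
Step 4 — Source phasor: V = 180∠-151.8° V = -158.6 - j85.06 V.
Step 5 — Ohm's law: I = V / Z_total = (-158.6 - j85.06) / (75.16 + j176.5) = -0.7318 + j0.5871 A.
Step 6 — Convert to polar: |I| = 0.9382 A, ∠I = 141.3°.

I = 0.9382∠141.3° A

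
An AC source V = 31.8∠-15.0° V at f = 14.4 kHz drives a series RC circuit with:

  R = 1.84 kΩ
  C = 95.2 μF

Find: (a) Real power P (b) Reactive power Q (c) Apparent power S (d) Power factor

Step 1 — Angular frequency: ω = 2π·f = 2π·1.44e+04 = 9.048e+04 rad/s.
Step 2 — Component impedances:
  R: Z = R = 1840 Ω
  C: Z = 1/(jωC) = -j/(ω·C) = 0 - j0.1161 Ω
Step 3 — Series combination: Z_total = R + C = 1840 - j0.1161 Ω = 1840∠-0.0° Ω.
Step 4 — Source phasor: V = 31.8∠-15.0° V = 30.72 - j8.23 V.
Step 5 — Current: I = V / Z = 0.01669 - j0.004472 A = 0.01728∠-15.0° A.
Step 6 — Complex power: S = V·I* = 0.5496 - j3.468e-05 VA.
Step 7 — Real power: P = Re(S) = 0.5496 W.
Step 8 — Reactive power: Q = Im(S) = -3.468e-05 VAR.
Step 9 — Apparent power: |S| = 0.5496 VA.
Step 10 — Power factor: PF = P/|S| = 1 (leading).

(a) P = 0.5496 W  (b) Q = -3.468e-05 VAR  (c) S = 0.5496 VA  (d) PF = 1 (leading)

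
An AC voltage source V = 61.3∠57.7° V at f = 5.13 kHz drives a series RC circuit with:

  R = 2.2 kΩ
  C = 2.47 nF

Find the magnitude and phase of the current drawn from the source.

Step 1 — Angular frequency: ω = 2π·f = 2π·5130 = 3.223e+04 rad/s.
Step 2 — Component impedances:
  R: Z = R = 2200 Ω
  C: Z = 1/(jωC) = -j/(ω·C) = 0 - j1.256e+04 Ω
Step 3 — Series combination: Z_total = R + C = 2200 - j1.256e+04 Ω = 1.275e+04∠-80.1° Ω.
Step 4 — Source phasor: V = 61.3∠57.7° V = 32.76 + j51.81 V.
Step 5 — Ohm's law: I = V / Z_total = (32.76 + j51.81) / (2200 - j1.256e+04) = -0.003559 + j0.003231 A.
Step 6 — Convert to polar: |I| = 0.004807 A, ∠I = 137.8°.

I = 0.004807∠137.8° A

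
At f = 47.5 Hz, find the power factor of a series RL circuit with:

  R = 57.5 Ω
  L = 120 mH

Step 1 — Angular frequency: ω = 2π·f = 2π·47.5 = 298.5 rad/s.
Step 2 — Component impedances:
  R: Z = R = 57.5 Ω
  L: Z = jωL = j·298.5·0.12 = 0 + j35.81 Ω
Step 3 — Series combination: Z_total = R + L = 57.5 + j35.81 Ω = 67.74∠31.9° Ω.
Step 4 — Power factor: PF = cos(φ) = Re(Z)/|Z| = 57.5/67.74 = 0.8488.
Step 5 — Type: Im(Z) = 35.81 ⇒ lagging (phase φ = 31.9°).

PF = 0.8488 (lagging, φ = 31.9°)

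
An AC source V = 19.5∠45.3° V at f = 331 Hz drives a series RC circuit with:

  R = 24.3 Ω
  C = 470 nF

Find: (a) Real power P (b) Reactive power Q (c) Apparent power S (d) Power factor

Step 1 — Angular frequency: ω = 2π·f = 2π·331 = 2080 rad/s.
Step 2 — Component impedances:
  R: Z = R = 24.3 Ω
  C: Z = 1/(jωC) = -j/(ω·C) = 0 - j1023 Ω
Step 3 — Series combination: Z_total = R + C = 24.3 - j1023 Ω = 1023∠-88.6° Ω.
Step 4 — Source phasor: V = 19.5∠45.3° V = 13.72 + j13.86 V.
Step 5 — Current: I = V / Z = -0.01322 + j0.01372 A = 0.01906∠133.9° A.
Step 6 — Complex power: S = V·I* = 0.008824 - j0.3715 VA.
Step 7 — Real power: P = Re(S) = 0.008824 W.
Step 8 — Reactive power: Q = Im(S) = -0.3715 VAR.
Step 9 — Apparent power: |S| = 0.3716 VA.
Step 10 — Power factor: PF = P/|S| = 0.02375 (leading).

(a) P = 0.008824 W  (b) Q = -0.3715 VAR  (c) S = 0.3716 VA  (d) PF = 0.02375 (leading)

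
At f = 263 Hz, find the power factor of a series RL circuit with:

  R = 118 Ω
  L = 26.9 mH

Step 1 — Angular frequency: ω = 2π·f = 2π·263 = 1652 rad/s.
Step 2 — Component impedances:
  R: Z = R = 118 Ω
  L: Z = jωL = j·1652·0.0269 = 0 + j44.45 Ω
Step 3 — Series combination: Z_total = R + L = 118 + j44.45 Ω = 126.1∠20.6° Ω.
Step 4 — Power factor: PF = cos(φ) = Re(Z)/|Z| = 118/126.1 = 0.9358.
Step 5 — Type: Im(Z) = 44.45 ⇒ lagging (phase φ = 20.6°).

PF = 0.9358 (lagging, φ = 20.6°)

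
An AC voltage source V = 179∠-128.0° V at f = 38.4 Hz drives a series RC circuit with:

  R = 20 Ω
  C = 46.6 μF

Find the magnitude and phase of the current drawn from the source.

Step 1 — Angular frequency: ω = 2π·f = 2π·38.4 = 241.3 rad/s.
Step 2 — Component impedances:
  R: Z = R = 20 Ω
  C: Z = 1/(jωC) = -j/(ω·C) = 0 - j88.94 Ω
Step 3 — Series combination: Z_total = R + C = 20 - j88.94 Ω = 91.16∠-77.3° Ω.
Step 4 — Source phasor: V = 179∠-128.0° V = -110.2 - j141.1 V.
Step 5 — Ohm's law: I = V / Z_total = (-110.2 - j141.1) / (20 - j88.94) = 1.244 - j1.519 A.
Step 6 — Convert to polar: |I| = 1.964 A, ∠I = -50.7°.

I = 1.964∠-50.7° A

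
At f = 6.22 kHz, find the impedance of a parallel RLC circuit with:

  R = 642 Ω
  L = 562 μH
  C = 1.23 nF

Step 1 — Angular frequency: ω = 2π·f = 2π·6220 = 3.908e+04 rad/s.
Step 2 — Component impedances:
  R: Z = R = 642 Ω
  L: Z = jωL = j·3.908e+04·0.000562 = 0 + j21.96 Ω
  C: Z = 1/(jωC) = -j/(ω·C) = 0 - j2.08e+04 Ω
Step 3 — Parallel combination: 1/Z_total = 1/R + 1/L + 1/C; Z_total = 0.7521 + j21.96 Ω = 21.97∠88.0° Ω.

Z = 0.7521 + j21.96 Ω = 21.97∠88.0° Ω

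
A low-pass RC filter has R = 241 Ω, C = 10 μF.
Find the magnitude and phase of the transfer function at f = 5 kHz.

Step 1 — Angular frequency: ω = 2π·5000 = 3.142e+04 rad/s.
Step 2 — Transfer function: H(jω) = 1/(1 + jωRC).
Step 3 — Denominator: 1 + jωRC = 1 + j·3.142e+04·241·1e-05 = 1 + j75.71.
Step 4 — H = 0.0001744 - j0.01321.
Step 5 — Magnitude: |H| = 0.01321 (-37.6 dB); phase: φ = -89.2°.

|H| = 0.01321 (-37.6 dB), φ = -89.2°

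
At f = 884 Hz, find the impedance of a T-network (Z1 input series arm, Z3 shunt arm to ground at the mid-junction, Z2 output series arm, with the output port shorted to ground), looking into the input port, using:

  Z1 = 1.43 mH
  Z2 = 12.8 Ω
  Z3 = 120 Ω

Step 1 — Angular frequency: ω = 2π·f = 2π·884 = 5554 rad/s.
Step 2 — Component impedances:
  Z1: Z = jωL = j·5554·0.00143 = 0 + j7.943 Ω
  Z2: Z = R = 12.8 Ω
  Z3: Z = R = 120 Ω
Step 3 — With the output port shorted to ground, the output series arm Z2 runs from the junction to ground; the shunt arm Z3 also runs from the junction to ground. They appear in parallel: Z3 || Z2 = 11.57 Ω.
Step 4 — Series with input arm Z1: Z_in = Z1 + (Z3 || Z2) = 11.57 + j7.943 Ω = 14.03∠34.5° Ω.

Z = 11.57 + j7.943 Ω = 14.03∠34.5° Ω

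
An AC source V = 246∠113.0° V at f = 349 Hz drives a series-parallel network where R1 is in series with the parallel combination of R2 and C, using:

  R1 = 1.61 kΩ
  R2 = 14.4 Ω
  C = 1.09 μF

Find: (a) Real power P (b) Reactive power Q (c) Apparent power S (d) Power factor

Step 1 — Angular frequency: ω = 2π·f = 2π·349 = 2193 rad/s.
Step 2 — Component impedances:
  R1: Z = R = 1610 Ω
  R2: Z = R = 14.4 Ω
  C: Z = 1/(jωC) = -j/(ω·C) = 0 - j418.4 Ω
Step 3 — Parallel branch: R2 || C = 1/(1/R2 + 1/C) = 14.38 - j0.495 Ω.
Step 4 — Series with R1: Z_total = R1 + (R2 || C) = 1624 - j0.495 Ω = 1624∠-0.0° Ω.
Step 5 — Source phasor: V = 246∠113.0° V = -96.12 + j226.4 V.
Step 6 — Current: I = V / Z = -0.05922 + j0.1394 A = 0.1514∠113.0° A.
Step 7 — Complex power: S = V·I* = 37.25 - j0.01135 VA.
Step 8 — Real power: P = Re(S) = 37.25 W.
Step 9 — Reactive power: Q = Im(S) = -0.01135 VAR.
Step 10 — Apparent power: |S| = 37.25 VA.
Step 11 — Power factor: PF = P/|S| = 1 (leading).

(a) P = 37.25 W  (b) Q = -0.01135 VAR  (c) S = 37.25 VA  (d) PF = 1 (leading)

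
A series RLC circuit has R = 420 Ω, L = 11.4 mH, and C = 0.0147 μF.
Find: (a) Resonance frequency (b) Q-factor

Step 1 — Resonance condition Im(Z)=0 gives ω₀ = 1/√(LC).
Step 2 — ω₀ = 1/√(0.0114·1.47e-08) = 7.725e+04 rad/s.
Step 3 — f₀ = ω₀/(2π) = 1.229e+04 Hz.
Step 4 — Series Q: Q = ω₀L/R = 7.725e+04·0.0114/420 = 2.097.

(a) f₀ = 1.229e+04 Hz  (b) Q = 2.097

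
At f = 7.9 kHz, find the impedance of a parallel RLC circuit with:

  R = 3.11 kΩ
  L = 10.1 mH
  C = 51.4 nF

Step 1 — Angular frequency: ω = 2π·f = 2π·7900 = 4.964e+04 rad/s.
Step 2 — Component impedances:
  R: Z = R = 3110 Ω
  L: Z = jωL = j·4.964e+04·0.0101 = 0 + j501.3 Ω
  C: Z = 1/(jωC) = -j/(ω·C) = 0 - j391.9 Ω
Step 3 — Parallel combination: 1/Z_total = 1/R + 1/L + 1/C; Z_total = 778 - j1347 Ω = 1556∠-60.0° Ω.

Z = 778 - j1347 Ω = 1556∠-60.0° Ω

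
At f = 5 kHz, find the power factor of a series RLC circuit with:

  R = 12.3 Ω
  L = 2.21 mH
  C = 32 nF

Step 1 — Angular frequency: ω = 2π·f = 2π·5000 = 3.142e+04 rad/s.
Step 2 — Component impedances:
  R: Z = R = 12.3 Ω
  L: Z = jωL = j·3.142e+04·0.00221 = 0 + j69.43 Ω
  C: Z = 1/(jωC) = -j/(ω·C) = 0 - j994.7 Ω
Step 3 — Series combination: Z_total = R + L + C = 12.3 - j925.3 Ω = 925.4∠-89.2° Ω.
Step 4 — Power factor: PF = cos(φ) = Re(Z)/|Z| = 12.3/925.4 = 0.01329.
Step 5 — Type: Im(Z) = -925.3 ⇒ leading (phase φ = -89.2°).

PF = 0.01329 (leading, φ = -89.2°)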